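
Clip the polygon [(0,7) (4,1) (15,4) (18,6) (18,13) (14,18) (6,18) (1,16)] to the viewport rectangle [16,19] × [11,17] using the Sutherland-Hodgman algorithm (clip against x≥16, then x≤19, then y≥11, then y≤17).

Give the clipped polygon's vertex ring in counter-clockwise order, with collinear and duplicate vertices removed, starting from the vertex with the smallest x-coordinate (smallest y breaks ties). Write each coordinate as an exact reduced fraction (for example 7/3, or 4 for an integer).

Clipped polygon: [(16,11) (18,11) (18,13) (16,31/2)]

1. After x ≥ 16: [(16,14/3) (18,6) (18,13) (16,31/2)]
2. After x ≤ 19: [(16,14/3) (18,6) (18,13) (16,31/2)]
3. After y ≥ 11: [(16,11) (18,11) (18,13) (16,31/2)]
4. After y ≤ 17: [(16,11) (18,11) (18,13) (16,31/2)]
5. Canonical ring: [(16,11) (18,11) (18,13) (16,31/2)]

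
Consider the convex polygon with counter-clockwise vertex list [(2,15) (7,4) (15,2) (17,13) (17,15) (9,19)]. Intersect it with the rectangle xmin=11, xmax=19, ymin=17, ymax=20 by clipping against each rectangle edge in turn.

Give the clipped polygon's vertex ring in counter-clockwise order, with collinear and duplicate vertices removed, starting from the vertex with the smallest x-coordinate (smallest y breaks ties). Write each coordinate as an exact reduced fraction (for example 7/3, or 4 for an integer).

Clipped polygon: [(11,17) (13,17) (11,18)]

1. After x ≥ 11: [(11,3) (15,2) (17,13) (17,15) (11,18)]
2. After x ≤ 19: [(11,3) (15,2) (17,13) (17,15) (11,18)]
3. After y ≥ 17: [(11,17) (13,17) (11,18)]
4. After y ≤ 20: [(11,17) (13,17) (11,18)]
5. Canonical ring: [(11,17) (13,17) (11,18)]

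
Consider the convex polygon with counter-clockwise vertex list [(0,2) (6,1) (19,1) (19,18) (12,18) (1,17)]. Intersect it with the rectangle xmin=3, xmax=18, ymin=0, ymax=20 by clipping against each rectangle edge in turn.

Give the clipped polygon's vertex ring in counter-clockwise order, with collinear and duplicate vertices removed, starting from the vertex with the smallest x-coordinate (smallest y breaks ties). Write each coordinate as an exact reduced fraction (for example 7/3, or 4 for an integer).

Clipped polygon: [(3,3/2) (6,1) (18,1) (18,18) (12,18) (3,189/11)]

1. After x ≥ 3: [(3,3/2) (6,1) (19,1) (19,18) (12,18) (3,189/11)]
2. After x ≤ 18: [(3,3/2) (6,1) (18,1) (18,18) (12,18) (3,189/11)]
3. After y ≥ 0: [(3,3/2) (6,1) (18,1) (18,18) (12,18) (3,189/11)]
4. After y ≤ 20: [(3,3/2) (6,1) (18,1) (18,18) (12,18) (3,189/11)]
5. Canonical ring: [(3,3/2) (6,1) (18,1) (18,18) (12,18) (3,189/11)]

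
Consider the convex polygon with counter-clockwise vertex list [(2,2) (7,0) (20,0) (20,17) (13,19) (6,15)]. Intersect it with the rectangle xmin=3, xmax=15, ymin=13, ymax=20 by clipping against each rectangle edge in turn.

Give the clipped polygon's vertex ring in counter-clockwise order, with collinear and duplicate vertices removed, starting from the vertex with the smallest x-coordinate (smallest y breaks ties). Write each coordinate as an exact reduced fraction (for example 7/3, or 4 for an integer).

Clipped polygon: [(70/13,13) (15,13) (15,129/7) (13,19) (6,15)]

1. After x ≥ 3: [(3,21/4) (3,8/5) (7,0) (20,0) (20,17) (13,19) (6,15)]
2. After x ≤ 15: [(3,21/4) (3,8/5) (7,0) (15,0) (15,129/7) (13,19) (6,15)]
3. After y ≥ 13: [(70/13,13) (15,13) (15,129/7) (13,19) (6,15)]
4. After y ≤ 20: [(70/13,13) (15,13) (15,129/7) (13,19) (6,15)]
5. Canonical ring: [(70/13,13) (15,13) (15,129/7) (13,19) (6,15)]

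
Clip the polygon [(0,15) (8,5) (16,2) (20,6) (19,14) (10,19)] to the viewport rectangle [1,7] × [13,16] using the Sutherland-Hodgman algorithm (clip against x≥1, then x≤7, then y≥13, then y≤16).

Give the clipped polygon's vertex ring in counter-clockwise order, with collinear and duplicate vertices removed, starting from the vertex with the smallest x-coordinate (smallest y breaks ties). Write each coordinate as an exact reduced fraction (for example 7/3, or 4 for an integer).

1. After x ≥ 1: [(1,77/5) (1,55/4) (8,5) (16,2) (20,6) (19,14) (10,19)]
2. After x ≤ 7: [(7,89/5) (1,77/5) (1,55/4) (7,25/4)]
3. After y ≥ 13: [(7,13) (7,89/5) (1,77/5) (1,55/4) (8/5,13)]
4. After y ≤ 16: [(7,13) (7,16) (5/2,16) (1,77/5) (1,55/4) (8/5,13)]
5. Canonical ring: [(1,55/4) (8/5,13) (7,13) (7,16) (5/2,16) (1,77/5)]

Clipped polygon: [(1,55/4) (8/5,13) (7,13) (7,16) (5/2,16) (1,77/5)]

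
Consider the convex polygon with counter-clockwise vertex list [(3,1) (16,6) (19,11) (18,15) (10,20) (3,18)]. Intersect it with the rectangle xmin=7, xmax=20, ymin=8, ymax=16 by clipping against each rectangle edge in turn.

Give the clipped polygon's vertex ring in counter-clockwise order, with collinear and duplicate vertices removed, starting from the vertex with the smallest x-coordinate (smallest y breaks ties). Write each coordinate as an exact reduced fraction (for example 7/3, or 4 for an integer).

1. After x ≥ 7: [(7,33/13) (16,6) (19,11) (18,15) (10,20) (7,134/7)]
2. After x ≤ 20: [(7,33/13) (16,6) (19,11) (18,15) (10,20) (7,134/7)]
3. After y ≥ 8: [(7,8) (86/5,8) (19,11) (18,15) (10,20) (7,134/7)]
4. After y ≤ 16: [(7,16) (7,8) (86/5,8) (19,11) (18,15) (82/5,16)]
5. Canonical ring: [(7,8) (86/5,8) (19,11) (18,15) (82/5,16) (7,16)]

Clipped polygon: [(7,8) (86/5,8) (19,11) (18,15) (82/5,16) (7,16)]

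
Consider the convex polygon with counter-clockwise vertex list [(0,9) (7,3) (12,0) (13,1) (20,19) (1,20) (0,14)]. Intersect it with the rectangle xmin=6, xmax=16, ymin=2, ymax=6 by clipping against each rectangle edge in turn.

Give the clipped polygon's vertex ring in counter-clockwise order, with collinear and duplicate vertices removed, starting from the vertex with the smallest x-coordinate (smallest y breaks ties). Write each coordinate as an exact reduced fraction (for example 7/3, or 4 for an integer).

Clipped polygon: [(6,27/7) (7,3) (26/3,2) (241/18,2) (269/18,6) (6,6)]

1. After x ≥ 6: [(6,27/7) (7,3) (12,0) (13,1) (20,19) (6,375/19)]
2. After x ≤ 16: [(6,27/7) (7,3) (12,0) (13,1) (16,61/7) (16,365/19) (6,375/19)]
3. After y ≥ 2: [(6,27/7) (7,3) (26/3,2) (241/18,2) (16,61/7) (16,365/19) (6,375/19)]
4. After y ≤ 6: [(6,6) (6,27/7) (7,3) (26/3,2) (241/18,2) (269/18,6)]
5. Canonical ring: [(6,27/7) (7,3) (26/3,2) (241/18,2) (269/18,6) (6,6)]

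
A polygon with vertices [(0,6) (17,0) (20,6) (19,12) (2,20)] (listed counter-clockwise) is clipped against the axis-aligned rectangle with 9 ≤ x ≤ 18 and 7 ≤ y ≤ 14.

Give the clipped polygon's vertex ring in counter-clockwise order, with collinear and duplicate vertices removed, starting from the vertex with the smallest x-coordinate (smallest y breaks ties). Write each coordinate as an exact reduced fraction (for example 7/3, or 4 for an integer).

Clipped polygon: [(9,7) (18,7) (18,212/17) (59/4,14) (9,14)]

1. After x ≥ 9: [(9,48/17) (17,0) (20,6) (19,12) (9,284/17)]
2. After x ≤ 18: [(9,48/17) (17,0) (18,2) (18,212/17) (9,284/17)]
3. After y ≥ 7: [(9,7) (18,7) (18,212/17) (9,284/17)]
4. After y ≤ 14: [(9,14) (9,7) (18,7) (18,212/17) (59/4,14)]
5. Canonical ring: [(9,7) (18,7) (18,212/17) (59/4,14) (9,14)]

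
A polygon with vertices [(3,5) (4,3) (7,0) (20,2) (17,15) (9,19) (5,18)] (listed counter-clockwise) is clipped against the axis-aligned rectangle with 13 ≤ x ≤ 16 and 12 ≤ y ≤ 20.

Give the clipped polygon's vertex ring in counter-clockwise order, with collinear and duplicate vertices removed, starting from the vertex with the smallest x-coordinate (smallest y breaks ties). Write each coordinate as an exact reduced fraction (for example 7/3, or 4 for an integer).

Clipped polygon: [(13,12) (16,12) (16,31/2) (13,17)]

1. After x ≥ 13: [(13,12/13) (20,2) (17,15) (13,17)]
2. After x ≤ 16: [(13,12/13) (16,18/13) (16,31/2) (13,17)]
3. After y ≥ 12: [(13,12) (16,12) (16,31/2) (13,17)]
4. After y ≤ 20: [(13,12) (16,12) (16,31/2) (13,17)]
5. Canonical ring: [(13,12) (16,12) (16,31/2) (13,17)]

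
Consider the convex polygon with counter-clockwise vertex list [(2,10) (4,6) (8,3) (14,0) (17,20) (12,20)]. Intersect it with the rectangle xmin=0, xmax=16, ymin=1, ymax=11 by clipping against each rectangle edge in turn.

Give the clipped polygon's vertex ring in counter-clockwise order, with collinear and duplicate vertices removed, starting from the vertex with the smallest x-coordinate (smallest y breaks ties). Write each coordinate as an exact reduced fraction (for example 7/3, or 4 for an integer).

Clipped polygon: [(2,10) (4,6) (8,3) (12,1) (283/20,1) (313/20,11) (3,11)]

1. After x ≥ 0: [(2,10) (4,6) (8,3) (14,0) (17,20) (12,20)]
2. After x ≤ 16: [(2,10) (4,6) (8,3) (14,0) (16,40/3) (16,20) (12,20)]
3. After y ≥ 1: [(2,10) (4,6) (8,3) (12,1) (283/20,1) (16,40/3) (16,20) (12,20)]
4. After y ≤ 11: [(3,11) (2,10) (4,6) (8,3) (12,1) (283/20,1) (313/20,11)]
5. Canonical ring: [(2,10) (4,6) (8,3) (12,1) (283/20,1) (313/20,11) (3,11)]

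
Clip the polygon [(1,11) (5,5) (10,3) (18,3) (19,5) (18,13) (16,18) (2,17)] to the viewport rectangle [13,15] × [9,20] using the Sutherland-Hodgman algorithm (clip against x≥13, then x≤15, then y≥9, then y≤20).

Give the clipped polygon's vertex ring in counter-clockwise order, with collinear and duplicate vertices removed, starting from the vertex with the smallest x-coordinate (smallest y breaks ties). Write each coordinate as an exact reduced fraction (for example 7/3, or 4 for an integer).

1. After x ≥ 13: [(13,3) (18,3) (19,5) (18,13) (16,18) (13,249/14)]
2. After x ≤ 15: [(13,3) (15,3) (15,251/14) (13,249/14)]
3. After y ≥ 9: [(13,9) (15,9) (15,251/14) (13,249/14)]
4. After y ≤ 20: [(13,9) (15,9) (15,251/14) (13,249/14)]
5. Canonical ring: [(13,9) (15,9) (15,251/14) (13,249/14)]

Clipped polygon: [(13,9) (15,9) (15,251/14) (13,249/14)]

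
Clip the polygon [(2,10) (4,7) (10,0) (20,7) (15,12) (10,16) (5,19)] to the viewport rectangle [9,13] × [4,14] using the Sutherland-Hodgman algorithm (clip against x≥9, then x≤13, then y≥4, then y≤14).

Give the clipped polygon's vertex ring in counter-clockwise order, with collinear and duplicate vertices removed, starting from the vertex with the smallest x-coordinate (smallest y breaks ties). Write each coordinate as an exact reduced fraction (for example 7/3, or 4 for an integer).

1. After x ≥ 9: [(9,7/6) (10,0) (20,7) (15,12) (10,16) (9,83/5)]
2. After x ≤ 13: [(9,7/6) (10,0) (13,21/10) (13,68/5) (10,16) (9,83/5)]
3. After y ≥ 4: [(9,4) (13,4) (13,68/5) (10,16) (9,83/5)]
4. After y ≤ 14: [(9,14) (9,4) (13,4) (13,68/5) (25/2,14)]
5. Canonical ring: [(9,4) (13,4) (13,68/5) (25/2,14) (9,14)]

Clipped polygon: [(9,4) (13,4) (13,68/5) (25/2,14) (9,14)]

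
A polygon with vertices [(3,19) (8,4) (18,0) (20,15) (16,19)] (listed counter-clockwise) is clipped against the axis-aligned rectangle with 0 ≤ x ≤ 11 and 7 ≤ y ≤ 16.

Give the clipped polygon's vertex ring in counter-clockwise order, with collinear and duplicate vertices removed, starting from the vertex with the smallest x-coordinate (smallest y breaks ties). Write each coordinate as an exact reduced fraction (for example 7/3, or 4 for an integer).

1. After x ≥ 0: [(3,19) (8,4) (18,0) (20,15) (16,19)]
2. After x ≤ 11: [(11,19) (3,19) (8,4) (11,14/5)]
3. After y ≥ 7: [(11,7) (11,19) (3,19) (7,7)]
4. After y ≤ 16: [(11,7) (11,16) (4,16) (7,7)]
5. Canonical ring: [(4,16) (7,7) (11,7) (11,16)]

Clipped polygon: [(4,16) (7,7) (11,7) (11,16)]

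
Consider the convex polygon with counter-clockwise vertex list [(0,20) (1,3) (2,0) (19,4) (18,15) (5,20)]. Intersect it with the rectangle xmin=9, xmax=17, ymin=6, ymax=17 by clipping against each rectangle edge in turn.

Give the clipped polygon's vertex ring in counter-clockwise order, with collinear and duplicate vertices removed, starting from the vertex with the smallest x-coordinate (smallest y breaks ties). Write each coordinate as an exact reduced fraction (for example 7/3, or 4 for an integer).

1. After x ≥ 9: [(9,28/17) (19,4) (18,15) (9,240/13)]
2. After x ≤ 17: [(9,28/17) (17,60/17) (17,200/13) (9,240/13)]
3. After y ≥ 6: [(9,6) (17,6) (17,200/13) (9,240/13)]
4. After y ≤ 17: [(9,17) (9,6) (17,6) (17,200/13) (64/5,17)]
5. Canonical ring: [(9,6) (17,6) (17,200/13) (64/5,17) (9,17)]

Clipped polygon: [(9,6) (17,6) (17,200/13) (64/5,17) (9,17)]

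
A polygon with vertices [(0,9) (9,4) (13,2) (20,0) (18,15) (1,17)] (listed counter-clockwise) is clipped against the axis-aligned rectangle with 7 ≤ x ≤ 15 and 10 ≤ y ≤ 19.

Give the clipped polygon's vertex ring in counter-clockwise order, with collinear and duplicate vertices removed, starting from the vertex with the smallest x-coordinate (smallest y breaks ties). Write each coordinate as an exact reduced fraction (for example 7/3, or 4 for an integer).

Clipped polygon: [(7,10) (15,10) (15,261/17) (7,277/17)]

1. After x ≥ 7: [(7,46/9) (9,4) (13,2) (20,0) (18,15) (7,277/17)]
2. After x ≤ 15: [(7,46/9) (9,4) (13,2) (15,10/7) (15,261/17) (7,277/17)]
3. After y ≥ 10: [(7,10) (15,10) (15,261/17) (7,277/17)]
4. After y ≤ 19: [(7,10) (15,10) (15,261/17) (7,277/17)]
5. Canonical ring: [(7,10) (15,10) (15,261/17) (7,277/17)]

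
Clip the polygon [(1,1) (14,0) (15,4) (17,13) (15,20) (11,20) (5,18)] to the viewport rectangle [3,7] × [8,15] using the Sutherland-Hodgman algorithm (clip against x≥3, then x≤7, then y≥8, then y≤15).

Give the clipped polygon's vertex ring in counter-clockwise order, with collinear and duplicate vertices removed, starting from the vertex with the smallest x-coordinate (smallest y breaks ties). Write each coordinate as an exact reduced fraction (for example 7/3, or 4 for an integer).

1. After x ≥ 3: [(3,19/2) (3,11/13) (14,0) (15,4) (17,13) (15,20) (11,20) (5,18)]
2. After x ≤ 7: [(3,19/2) (3,11/13) (7,7/13) (7,56/3) (5,18)]
3. After y ≥ 8: [(3,19/2) (3,8) (7,8) (7,56/3) (5,18)]
4. After y ≤ 15: [(73/17,15) (3,19/2) (3,8) (7,8) (7,15)]
5. Canonical ring: [(3,8) (7,8) (7,15) (73/17,15) (3,19/2)]

Clipped polygon: [(3,8) (7,8) (7,15) (73/17,15) (3,19/2)]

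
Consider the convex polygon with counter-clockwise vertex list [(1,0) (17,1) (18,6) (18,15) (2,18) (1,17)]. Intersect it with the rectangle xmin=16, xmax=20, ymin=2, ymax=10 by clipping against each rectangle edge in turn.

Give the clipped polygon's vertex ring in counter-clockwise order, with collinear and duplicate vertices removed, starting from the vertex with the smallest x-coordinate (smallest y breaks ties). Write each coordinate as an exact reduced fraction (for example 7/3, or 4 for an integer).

1. After x ≥ 16: [(16,15/16) (17,1) (18,6) (18,15) (16,123/8)]
2. After x ≤ 20: [(16,15/16) (17,1) (18,6) (18,15) (16,123/8)]
3. After y ≥ 2: [(16,2) (86/5,2) (18,6) (18,15) (16,123/8)]
4. After y ≤ 10: [(16,10) (16,2) (86/5,2) (18,6) (18,10)]
5. Canonical ring: [(16,2) (86/5,2) (18,6) (18,10) (16,10)]

Clipped polygon: [(16,2) (86/5,2) (18,6) (18,10) (16,10)]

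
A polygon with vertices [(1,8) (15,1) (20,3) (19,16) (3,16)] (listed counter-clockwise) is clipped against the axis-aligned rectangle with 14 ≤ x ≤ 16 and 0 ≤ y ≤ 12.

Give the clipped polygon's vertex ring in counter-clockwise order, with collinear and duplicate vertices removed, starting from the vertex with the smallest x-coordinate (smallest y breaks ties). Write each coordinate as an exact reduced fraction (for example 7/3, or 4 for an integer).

1. After x ≥ 14: [(14,3/2) (15,1) (20,3) (19,16) (14,16)]
2. After x ≤ 16: [(14,3/2) (15,1) (16,7/5) (16,16) (14,16)]
3. After y ≥ 0: [(14,3/2) (15,1) (16,7/5) (16,16) (14,16)]
4. After y ≤ 12: [(14,12) (14,3/2) (15,1) (16,7/5) (16,12)]
5. Canonical ring: [(14,3/2) (15,1) (16,7/5) (16,12) (14,12)]

Clipped polygon: [(14,3/2) (15,1) (16,7/5) (16,12) (14,12)]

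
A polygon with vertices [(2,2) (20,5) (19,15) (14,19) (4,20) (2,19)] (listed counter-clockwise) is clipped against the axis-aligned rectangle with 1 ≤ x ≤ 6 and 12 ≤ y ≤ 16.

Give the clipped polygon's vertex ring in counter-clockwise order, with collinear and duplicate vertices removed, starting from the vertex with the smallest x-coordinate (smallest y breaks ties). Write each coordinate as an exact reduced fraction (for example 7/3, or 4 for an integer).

Clipped polygon: [(2,12) (6,12) (6,16) (2,16)]

1. After x ≥ 1: [(2,2) (20,5) (19,15) (14,19) (4,20) (2,19)]
2. After x ≤ 6: [(2,2) (6,8/3) (6,99/5) (4,20) (2,19)]
3. After y ≥ 12: [(2,12) (6,12) (6,99/5) (4,20) (2,19)]
4. After y ≤ 16: [(2,16) (2,12) (6,12) (6,16)]
5. Canonical ring: [(2,12) (6,12) (6,16) (2,16)]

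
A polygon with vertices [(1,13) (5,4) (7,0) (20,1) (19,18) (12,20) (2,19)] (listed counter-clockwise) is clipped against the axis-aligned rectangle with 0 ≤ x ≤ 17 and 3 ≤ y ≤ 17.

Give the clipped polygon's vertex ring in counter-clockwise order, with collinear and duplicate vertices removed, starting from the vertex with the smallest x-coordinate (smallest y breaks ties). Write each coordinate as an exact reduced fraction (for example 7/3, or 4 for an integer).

Clipped polygon: [(1,13) (5,4) (11/2,3) (17,3) (17,17) (5/3,17)]

1. After x ≥ 0: [(1,13) (5,4) (7,0) (20,1) (19,18) (12,20) (2,19)]
2. After x ≤ 17: [(1,13) (5,4) (7,0) (17,10/13) (17,130/7) (12,20) (2,19)]
3. After y ≥ 3: [(1,13) (5,4) (11/2,3) (17,3) (17,130/7) (12,20) (2,19)]
4. After y ≤ 17: [(5/3,17) (1,13) (5,4) (11/2,3) (17,3) (17,17)]
5. Canonical ring: [(1,13) (5,4) (11/2,3) (17,3) (17,17) (5/3,17)]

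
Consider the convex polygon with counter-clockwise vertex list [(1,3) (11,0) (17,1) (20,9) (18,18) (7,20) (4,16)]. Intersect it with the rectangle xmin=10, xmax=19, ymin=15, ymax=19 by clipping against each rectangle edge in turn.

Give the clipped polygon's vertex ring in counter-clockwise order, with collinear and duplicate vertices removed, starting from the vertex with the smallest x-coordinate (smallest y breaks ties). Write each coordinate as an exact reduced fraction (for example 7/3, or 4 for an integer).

Clipped polygon: [(10,15) (56/3,15) (18,18) (25/2,19) (10,19)]

1. After x ≥ 10: [(10,3/10) (11,0) (17,1) (20,9) (18,18) (10,214/11)]
2. After x ≤ 19: [(10,3/10) (11,0) (17,1) (19,19/3) (19,27/2) (18,18) (10,214/11)]
3. After y ≥ 15: [(10,15) (56/3,15) (18,18) (10,214/11)]
4. After y ≤ 19: [(10,19) (10,15) (56/3,15) (18,18) (25/2,19)]
5. Canonical ring: [(10,15) (56/3,15) (18,18) (25/2,19) (10,19)]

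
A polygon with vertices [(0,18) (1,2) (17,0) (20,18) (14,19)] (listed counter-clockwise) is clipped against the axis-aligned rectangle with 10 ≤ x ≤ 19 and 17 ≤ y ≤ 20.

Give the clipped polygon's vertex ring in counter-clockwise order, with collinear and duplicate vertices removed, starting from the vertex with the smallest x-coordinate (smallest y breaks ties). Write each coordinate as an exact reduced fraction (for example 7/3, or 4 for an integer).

1. After x ≥ 10: [(10,131/7) (10,7/8) (17,0) (20,18) (14,19)]
2. After x ≤ 19: [(10,131/7) (10,7/8) (17,0) (19,12) (19,109/6) (14,19)]
3. After y ≥ 17: [(10,131/7) (10,17) (19,17) (19,109/6) (14,19)]
4. After y ≤ 20: [(10,131/7) (10,17) (19,17) (19,109/6) (14,19)]
5. Canonical ring: [(10,17) (19,17) (19,109/6) (14,19) (10,131/7)]

Clipped polygon: [(10,17) (19,17) (19,109/6) (14,19) (10,131/7)]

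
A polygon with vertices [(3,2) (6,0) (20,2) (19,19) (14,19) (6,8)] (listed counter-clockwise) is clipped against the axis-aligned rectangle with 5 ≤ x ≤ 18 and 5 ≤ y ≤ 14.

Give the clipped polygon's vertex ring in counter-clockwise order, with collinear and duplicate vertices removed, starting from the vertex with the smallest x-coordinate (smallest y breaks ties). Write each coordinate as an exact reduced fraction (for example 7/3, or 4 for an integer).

1. After x ≥ 5: [(5,6) (5,2/3) (6,0) (20,2) (19,19) (14,19) (6,8)]
2. After x ≤ 18: [(5,6) (5,2/3) (6,0) (18,12/7) (18,19) (14,19) (6,8)]
3. After y ≥ 5: [(5,6) (5,5) (18,5) (18,19) (14,19) (6,8)]
4. After y ≤ 14: [(5,6) (5,5) (18,5) (18,14) (114/11,14) (6,8)]
5. Canonical ring: [(5,5) (18,5) (18,14) (114/11,14) (6,8) (5,6)]

Clipped polygon: [(5,5) (18,5) (18,14) (114/11,14) (6,8) (5,6)]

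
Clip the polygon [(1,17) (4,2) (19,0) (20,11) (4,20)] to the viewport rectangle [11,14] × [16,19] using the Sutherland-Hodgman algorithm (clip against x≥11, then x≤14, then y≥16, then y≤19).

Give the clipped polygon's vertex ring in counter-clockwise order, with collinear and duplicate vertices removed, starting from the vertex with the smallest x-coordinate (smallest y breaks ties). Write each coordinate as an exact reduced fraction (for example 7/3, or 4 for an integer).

1. After x ≥ 11: [(11,16/15) (19,0) (20,11) (11,257/16)]
2. After x ≤ 14: [(11,16/15) (14,2/3) (14,115/8) (11,257/16)]
3. After y ≥ 16: [(11,16) (100/9,16) (11,257/16)]
4. After y ≤ 19: [(11,16) (100/9,16) (11,257/16)]
5. Canonical ring: [(11,16) (100/9,16) (11,257/16)]

Clipped polygon: [(11,16) (100/9,16) (11,257/16)]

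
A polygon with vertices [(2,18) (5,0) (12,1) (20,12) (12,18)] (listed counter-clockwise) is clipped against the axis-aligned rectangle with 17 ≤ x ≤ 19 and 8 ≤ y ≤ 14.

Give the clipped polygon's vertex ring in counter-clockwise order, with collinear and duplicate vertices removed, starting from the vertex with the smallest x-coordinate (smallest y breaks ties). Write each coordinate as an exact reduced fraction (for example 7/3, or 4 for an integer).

Clipped polygon: [(17,8) (188/11,8) (19,85/8) (19,51/4) (52/3,14) (17,14)]

1. After x ≥ 17: [(17,63/8) (20,12) (17,57/4)]
2. After x ≤ 19: [(17,63/8) (19,85/8) (19,51/4) (17,57/4)]
3. After y ≥ 8: [(17,8) (188/11,8) (19,85/8) (19,51/4) (17,57/4)]
4. After y ≤ 14: [(17,14) (17,8) (188/11,8) (19,85/8) (19,51/4) (52/3,14)]
5. Canonical ring: [(17,8) (188/11,8) (19,85/8) (19,51/4) (52/3,14) (17,14)]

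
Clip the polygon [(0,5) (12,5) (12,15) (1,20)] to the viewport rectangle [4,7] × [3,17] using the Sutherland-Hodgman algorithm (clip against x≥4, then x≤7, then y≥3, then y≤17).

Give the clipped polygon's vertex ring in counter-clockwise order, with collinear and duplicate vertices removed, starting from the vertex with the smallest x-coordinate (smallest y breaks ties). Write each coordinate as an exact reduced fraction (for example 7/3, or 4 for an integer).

1. After x ≥ 4: [(4,5) (12,5) (12,15) (4,205/11)]
2. After x ≤ 7: [(4,5) (7,5) (7,190/11) (4,205/11)]
3. After y ≥ 3: [(4,5) (7,5) (7,190/11) (4,205/11)]
4. After y ≤ 17: [(4,17) (4,5) (7,5) (7,17)]
5. Canonical ring: [(4,5) (7,5) (7,17) (4,17)]

Clipped polygon: [(4,5) (7,5) (7,17) (4,17)]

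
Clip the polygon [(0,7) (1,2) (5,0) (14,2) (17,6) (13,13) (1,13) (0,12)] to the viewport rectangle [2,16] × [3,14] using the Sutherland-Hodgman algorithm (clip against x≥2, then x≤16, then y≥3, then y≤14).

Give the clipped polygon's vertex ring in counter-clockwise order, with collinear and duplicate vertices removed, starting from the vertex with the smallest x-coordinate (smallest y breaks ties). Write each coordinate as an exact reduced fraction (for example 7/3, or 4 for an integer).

1. After x ≥ 2: [(2,3/2) (5,0) (14,2) (17,6) (13,13) (2,13)]
2. After x ≤ 16: [(2,3/2) (5,0) (14,2) (16,14/3) (16,31/4) (13,13) (2,13)]
3. After y ≥ 3: [(2,3) (59/4,3) (16,14/3) (16,31/4) (13,13) (2,13)]
4. After y ≤ 14: [(2,3) (59/4,3) (16,14/3) (16,31/4) (13,13) (2,13)]
5. Canonical ring: [(2,3) (59/4,3) (16,14/3) (16,31/4) (13,13) (2,13)]

Clipped polygon: [(2,3) (59/4,3) (16,14/3) (16,31/4) (13,13) (2,13)]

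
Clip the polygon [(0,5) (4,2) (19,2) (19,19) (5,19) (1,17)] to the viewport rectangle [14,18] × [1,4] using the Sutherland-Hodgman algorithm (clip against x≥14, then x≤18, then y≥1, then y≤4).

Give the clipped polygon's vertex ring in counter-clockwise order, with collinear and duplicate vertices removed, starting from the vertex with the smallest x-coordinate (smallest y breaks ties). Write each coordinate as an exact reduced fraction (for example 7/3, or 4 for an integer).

Clipped polygon: [(14,2) (18,2) (18,4) (14,4)]

1. After x ≥ 14: [(14,2) (19,2) (19,19) (14,19)]
2. After x ≤ 18: [(14,2) (18,2) (18,19) (14,19)]
3. After y ≥ 1: [(14,2) (18,2) (18,19) (14,19)]
4. After y ≤ 4: [(14,4) (14,2) (18,2) (18,4)]
5. Canonical ring: [(14,2) (18,2) (18,4) (14,4)]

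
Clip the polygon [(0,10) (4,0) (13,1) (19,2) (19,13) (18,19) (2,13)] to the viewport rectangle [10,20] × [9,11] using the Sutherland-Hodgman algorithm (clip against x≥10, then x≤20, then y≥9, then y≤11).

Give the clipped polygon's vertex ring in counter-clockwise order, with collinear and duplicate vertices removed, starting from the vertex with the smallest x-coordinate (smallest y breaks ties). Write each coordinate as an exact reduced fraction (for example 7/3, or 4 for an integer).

Clipped polygon: [(10,9) (19,9) (19,11) (10,11)]

1. After x ≥ 10: [(10,2/3) (13,1) (19,2) (19,13) (18,19) (10,16)]
2. After x ≤ 20: [(10,2/3) (13,1) (19,2) (19,13) (18,19) (10,16)]
3. After y ≥ 9: [(10,9) (19,9) (19,13) (18,19) (10,16)]
4. After y ≤ 11: [(10,11) (10,9) (19,9) (19,11)]
5. Canonical ring: [(10,9) (19,9) (19,11) (10,11)]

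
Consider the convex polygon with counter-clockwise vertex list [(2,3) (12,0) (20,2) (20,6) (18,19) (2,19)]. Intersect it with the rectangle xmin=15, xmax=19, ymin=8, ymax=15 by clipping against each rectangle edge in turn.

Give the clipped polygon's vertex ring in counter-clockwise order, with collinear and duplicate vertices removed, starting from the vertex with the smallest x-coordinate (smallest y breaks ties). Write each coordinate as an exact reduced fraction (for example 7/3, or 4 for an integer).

1. After x ≥ 15: [(15,3/4) (20,2) (20,6) (18,19) (15,19)]
2. After x ≤ 19: [(15,3/4) (19,7/4) (19,25/2) (18,19) (15,19)]
3. After y ≥ 8: [(15,8) (19,8) (19,25/2) (18,19) (15,19)]
4. After y ≤ 15: [(15,15) (15,8) (19,8) (19,25/2) (242/13,15)]
5. Canonical ring: [(15,8) (19,8) (19,25/2) (242/13,15) (15,15)]

Clipped polygon: [(15,8) (19,8) (19,25/2) (242/13,15) (15,15)]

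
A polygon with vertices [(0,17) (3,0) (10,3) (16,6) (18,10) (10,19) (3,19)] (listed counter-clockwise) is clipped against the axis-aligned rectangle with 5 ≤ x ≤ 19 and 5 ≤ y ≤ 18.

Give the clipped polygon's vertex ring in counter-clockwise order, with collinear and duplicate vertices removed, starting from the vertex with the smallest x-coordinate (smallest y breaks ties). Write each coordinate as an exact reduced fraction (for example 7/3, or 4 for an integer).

1. After x ≥ 5: [(5,6/7) (10,3) (16,6) (18,10) (10,19) (5,19)]
2. After x ≤ 19: [(5,6/7) (10,3) (16,6) (18,10) (10,19) (5,19)]
3. After y ≥ 5: [(5,5) (14,5) (16,6) (18,10) (10,19) (5,19)]
4. After y ≤ 18: [(5,18) (5,5) (14,5) (16,6) (18,10) (98/9,18)]
5. Canonical ring: [(5,5) (14,5) (16,6) (18,10) (98/9,18) (5,18)]

Clipped polygon: [(5,5) (14,5) (16,6) (18,10) (98/9,18) (5,18)]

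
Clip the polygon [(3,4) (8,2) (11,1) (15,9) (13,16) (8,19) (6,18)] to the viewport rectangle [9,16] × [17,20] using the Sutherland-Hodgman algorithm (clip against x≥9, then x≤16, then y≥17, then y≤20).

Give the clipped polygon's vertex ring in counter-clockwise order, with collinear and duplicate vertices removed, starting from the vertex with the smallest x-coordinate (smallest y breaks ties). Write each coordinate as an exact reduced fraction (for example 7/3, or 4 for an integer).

1. After x ≥ 9: [(9,5/3) (11,1) (15,9) (13,16) (9,92/5)]
2. After x ≤ 16: [(9,5/3) (11,1) (15,9) (13,16) (9,92/5)]
3. After y ≥ 17: [(9,17) (34/3,17) (9,92/5)]
4. After y ≤ 20: [(9,17) (34/3,17) (9,92/5)]
5. Canonical ring: [(9,17) (34/3,17) (9,92/5)]

Clipped polygon: [(9,17) (34/3,17) (9,92/5)]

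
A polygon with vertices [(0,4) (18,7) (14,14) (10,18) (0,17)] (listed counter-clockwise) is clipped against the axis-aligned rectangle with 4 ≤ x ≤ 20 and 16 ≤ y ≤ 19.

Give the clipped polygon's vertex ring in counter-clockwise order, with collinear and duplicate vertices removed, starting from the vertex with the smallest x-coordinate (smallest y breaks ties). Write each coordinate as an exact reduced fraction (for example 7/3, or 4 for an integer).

1. After x ≥ 4: [(4,14/3) (18,7) (14,14) (10,18) (4,87/5)]
2. After x ≤ 20: [(4,14/3) (18,7) (14,14) (10,18) (4,87/5)]
3. After y ≥ 16: [(4,16) (12,16) (10,18) (4,87/5)]
4. After y ≤ 19: [(4,16) (12,16) (10,18) (4,87/5)]
5. Canonical ring: [(4,16) (12,16) (10,18) (4,87/5)]

Clipped polygon: [(4,16) (12,16) (10,18) (4,87/5)]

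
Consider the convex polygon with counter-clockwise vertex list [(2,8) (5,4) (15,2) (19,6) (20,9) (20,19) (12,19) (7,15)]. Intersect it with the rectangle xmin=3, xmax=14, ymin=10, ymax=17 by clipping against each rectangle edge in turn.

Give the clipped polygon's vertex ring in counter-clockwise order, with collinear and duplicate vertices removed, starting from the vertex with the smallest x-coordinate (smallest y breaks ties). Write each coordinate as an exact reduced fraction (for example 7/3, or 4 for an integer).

1. After x ≥ 3: [(3,47/5) (3,20/3) (5,4) (15,2) (19,6) (20,9) (20,19) (12,19) (7,15)]
2. After x ≤ 14: [(3,47/5) (3,20/3) (5,4) (14,11/5) (14,19) (12,19) (7,15)]
3. After y ≥ 10: [(24/7,10) (14,10) (14,19) (12,19) (7,15)]
4. After y ≤ 17: [(24/7,10) (14,10) (14,17) (19/2,17) (7,15)]
5. Canonical ring: [(24/7,10) (14,10) (14,17) (19/2,17) (7,15)]

Clipped polygon: [(24/7,10) (14,10) (14,17) (19/2,17) (7,15)]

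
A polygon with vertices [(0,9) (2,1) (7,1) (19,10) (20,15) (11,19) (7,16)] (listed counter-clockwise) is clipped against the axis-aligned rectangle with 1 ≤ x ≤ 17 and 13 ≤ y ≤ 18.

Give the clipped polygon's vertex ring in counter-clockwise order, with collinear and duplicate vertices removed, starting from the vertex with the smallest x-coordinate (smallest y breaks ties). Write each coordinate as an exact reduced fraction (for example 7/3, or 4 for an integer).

Clipped polygon: [(4,13) (17,13) (17,49/3) (53/4,18) (29/3,18) (7,16)]

1. After x ≥ 1: [(1,10) (1,5) (2,1) (7,1) (19,10) (20,15) (11,19) (7,16)]
2. After x ≤ 17: [(1,10) (1,5) (2,1) (7,1) (17,17/2) (17,49/3) (11,19) (7,16)]
3. After y ≥ 13: [(4,13) (17,13) (17,49/3) (11,19) (7,16)]
4. After y ≤ 18: [(4,13) (17,13) (17,49/3) (53/4,18) (29/3,18) (7,16)]
5. Canonical ring: [(4,13) (17,13) (17,49/3) (53/4,18) (29/3,18) (7,16)]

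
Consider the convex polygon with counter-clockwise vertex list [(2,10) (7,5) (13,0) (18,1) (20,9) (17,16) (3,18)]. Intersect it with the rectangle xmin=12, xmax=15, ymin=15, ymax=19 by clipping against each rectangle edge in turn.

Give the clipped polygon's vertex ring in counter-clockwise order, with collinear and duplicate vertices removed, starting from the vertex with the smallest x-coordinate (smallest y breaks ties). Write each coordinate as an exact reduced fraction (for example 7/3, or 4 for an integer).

1. After x ≥ 12: [(12,5/6) (13,0) (18,1) (20,9) (17,16) (12,117/7)]
2. After x ≤ 15: [(12,5/6) (13,0) (15,2/5) (15,114/7) (12,117/7)]
3. After y ≥ 15: [(12,15) (15,15) (15,114/7) (12,117/7)]
4. After y ≤ 19: [(12,15) (15,15) (15,114/7) (12,117/7)]
5. Canonical ring: [(12,15) (15,15) (15,114/7) (12,117/7)]

Clipped polygon: [(12,15) (15,15) (15,114/7) (12,117/7)]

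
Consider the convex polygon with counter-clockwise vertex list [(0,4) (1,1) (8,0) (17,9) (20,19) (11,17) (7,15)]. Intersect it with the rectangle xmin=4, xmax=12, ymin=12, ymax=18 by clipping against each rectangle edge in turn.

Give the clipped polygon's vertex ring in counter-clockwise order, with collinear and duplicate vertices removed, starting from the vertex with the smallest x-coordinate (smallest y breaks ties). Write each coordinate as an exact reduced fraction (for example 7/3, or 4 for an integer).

Clipped polygon: [(56/11,12) (12,12) (12,155/9) (11,17) (7,15)]

1. After x ≥ 4: [(4,72/7) (4,4/7) (8,0) (17,9) (20,19) (11,17) (7,15)]
2. After x ≤ 12: [(4,72/7) (4,4/7) (8,0) (12,4) (12,155/9) (11,17) (7,15)]
3. After y ≥ 12: [(56/11,12) (12,12) (12,155/9) (11,17) (7,15)]
4. After y ≤ 18: [(56/11,12) (12,12) (12,155/9) (11,17) (7,15)]
5. Canonical ring: [(56/11,12) (12,12) (12,155/9) (11,17) (7,15)]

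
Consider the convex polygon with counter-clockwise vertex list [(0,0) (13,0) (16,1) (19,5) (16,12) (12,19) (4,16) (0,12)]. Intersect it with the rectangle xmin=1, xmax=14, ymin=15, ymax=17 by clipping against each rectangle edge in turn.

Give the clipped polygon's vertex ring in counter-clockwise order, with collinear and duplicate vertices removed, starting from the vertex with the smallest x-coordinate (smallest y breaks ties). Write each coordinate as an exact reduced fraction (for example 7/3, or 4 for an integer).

Clipped polygon: [(3,15) (14,15) (14,31/2) (92/7,17) (20/3,17) (4,16)]

1. After x ≥ 1: [(1,0) (13,0) (16,1) (19,5) (16,12) (12,19) (4,16) (1,13)]
2. After x ≤ 14: [(1,0) (13,0) (14,1/3) (14,31/2) (12,19) (4,16) (1,13)]
3. After y ≥ 15: [(14,15) (14,31/2) (12,19) (4,16) (3,15)]
4. After y ≤ 17: [(14,15) (14,31/2) (92/7,17) (20/3,17) (4,16) (3,15)]
5. Canonical ring: [(3,15) (14,15) (14,31/2) (92/7,17) (20/3,17) (4,16)]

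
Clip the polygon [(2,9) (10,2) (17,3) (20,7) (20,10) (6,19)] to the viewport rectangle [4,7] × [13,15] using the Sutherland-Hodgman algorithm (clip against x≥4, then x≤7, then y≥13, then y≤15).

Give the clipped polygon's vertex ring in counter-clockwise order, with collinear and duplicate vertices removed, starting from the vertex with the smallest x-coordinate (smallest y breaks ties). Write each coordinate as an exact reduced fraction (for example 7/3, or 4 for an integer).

1. After x ≥ 4: [(4,14) (4,29/4) (10,2) (17,3) (20,7) (20,10) (6,19)]
2. After x ≤ 7: [(4,14) (4,29/4) (7,37/8) (7,257/14) (6,19)]
3. After y ≥ 13: [(4,14) (4,13) (7,13) (7,257/14) (6,19)]
4. After y ≤ 15: [(22/5,15) (4,14) (4,13) (7,13) (7,15)]
5. Canonical ring: [(4,13) (7,13) (7,15) (22/5,15) (4,14)]

Clipped polygon: [(4,13) (7,13) (7,15) (22/5,15) (4,14)]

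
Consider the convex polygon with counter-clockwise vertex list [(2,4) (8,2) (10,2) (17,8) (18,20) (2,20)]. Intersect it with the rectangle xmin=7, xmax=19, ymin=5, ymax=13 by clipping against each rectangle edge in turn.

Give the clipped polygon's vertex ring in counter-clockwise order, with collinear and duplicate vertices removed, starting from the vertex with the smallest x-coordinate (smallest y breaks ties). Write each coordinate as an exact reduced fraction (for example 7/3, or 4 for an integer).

1. After x ≥ 7: [(7,7/3) (8,2) (10,2) (17,8) (18,20) (7,20)]
2. After x ≤ 19: [(7,7/3) (8,2) (10,2) (17,8) (18,20) (7,20)]
3. After y ≥ 5: [(7,5) (27/2,5) (17,8) (18,20) (7,20)]
4. After y ≤ 13: [(7,13) (7,5) (27/2,5) (17,8) (209/12,13)]
5. Canonical ring: [(7,5) (27/2,5) (17,8) (209/12,13) (7,13)]

Clipped polygon: [(7,5) (27/2,5) (17,8) (209/12,13) (7,13)]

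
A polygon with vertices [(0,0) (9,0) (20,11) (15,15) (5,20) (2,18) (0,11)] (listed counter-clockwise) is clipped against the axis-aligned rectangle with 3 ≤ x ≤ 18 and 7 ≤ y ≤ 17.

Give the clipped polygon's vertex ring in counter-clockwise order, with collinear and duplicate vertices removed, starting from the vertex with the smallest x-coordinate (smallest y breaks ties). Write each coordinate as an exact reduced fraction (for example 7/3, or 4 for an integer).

Clipped polygon: [(3,7) (16,7) (18,9) (18,63/5) (15,15) (11,17) (3,17)]

1. After x ≥ 3: [(3,0) (9,0) (20,11) (15,15) (5,20) (3,56/3)]
2. After x ≤ 18: [(3,0) (9,0) (18,9) (18,63/5) (15,15) (5,20) (3,56/3)]
3. After y ≥ 7: [(3,7) (16,7) (18,9) (18,63/5) (15,15) (5,20) (3,56/3)]
4. After y ≤ 17: [(3,17) (3,7) (16,7) (18,9) (18,63/5) (15,15) (11,17)]
5. Canonical ring: [(3,7) (16,7) (18,9) (18,63/5) (15,15) (11,17) (3,17)]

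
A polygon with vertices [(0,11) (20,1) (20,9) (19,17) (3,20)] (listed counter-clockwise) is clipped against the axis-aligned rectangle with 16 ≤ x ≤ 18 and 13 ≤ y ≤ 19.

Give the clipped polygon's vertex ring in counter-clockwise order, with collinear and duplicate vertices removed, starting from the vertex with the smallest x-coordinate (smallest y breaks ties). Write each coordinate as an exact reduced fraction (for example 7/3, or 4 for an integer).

1. After x ≥ 16: [(16,3) (20,1) (20,9) (19,17) (16,281/16)]
2. After x ≤ 18: [(16,3) (18,2) (18,275/16) (16,281/16)]
3. After y ≥ 13: [(16,13) (18,13) (18,275/16) (16,281/16)]
4. After y ≤ 19: [(16,13) (18,13) (18,275/16) (16,281/16)]
5. Canonical ring: [(16,13) (18,13) (18,275/16) (16,281/16)]

Clipped polygon: [(16,13) (18,13) (18,275/16) (16,281/16)]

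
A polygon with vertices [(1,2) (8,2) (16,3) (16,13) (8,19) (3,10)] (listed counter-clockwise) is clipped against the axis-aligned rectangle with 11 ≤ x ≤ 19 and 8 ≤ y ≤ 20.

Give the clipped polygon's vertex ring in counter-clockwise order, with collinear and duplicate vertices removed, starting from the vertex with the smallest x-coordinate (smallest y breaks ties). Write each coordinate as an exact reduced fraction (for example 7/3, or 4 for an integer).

1. After x ≥ 11: [(11,19/8) (16,3) (16,13) (11,67/4)]
2. After x ≤ 19: [(11,19/8) (16,3) (16,13) (11,67/4)]
3. After y ≥ 8: [(11,8) (16,8) (16,13) (11,67/4)]
4. After y ≤ 20: [(11,8) (16,8) (16,13) (11,67/4)]
5. Canonical ring: [(11,8) (16,8) (16,13) (11,67/4)]

Clipped polygon: [(11,8) (16,8) (16,13) (11,67/4)]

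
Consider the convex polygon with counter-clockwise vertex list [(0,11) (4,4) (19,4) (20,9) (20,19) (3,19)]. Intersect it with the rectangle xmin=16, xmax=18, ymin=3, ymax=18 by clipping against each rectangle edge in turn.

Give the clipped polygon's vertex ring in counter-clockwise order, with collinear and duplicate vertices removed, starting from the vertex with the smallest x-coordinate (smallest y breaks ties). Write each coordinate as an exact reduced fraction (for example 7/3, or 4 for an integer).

Clipped polygon: [(16,4) (18,4) (18,18) (16,18)]

1. After x ≥ 16: [(16,4) (19,4) (20,9) (20,19) (16,19)]
2. After x ≤ 18: [(16,4) (18,4) (18,19) (16,19)]
3. After y ≥ 3: [(16,4) (18,4) (18,19) (16,19)]
4. After y ≤ 18: [(16,18) (16,4) (18,4) (18,18)]
5. Canonical ring: [(16,4) (18,4) (18,18) (16,18)]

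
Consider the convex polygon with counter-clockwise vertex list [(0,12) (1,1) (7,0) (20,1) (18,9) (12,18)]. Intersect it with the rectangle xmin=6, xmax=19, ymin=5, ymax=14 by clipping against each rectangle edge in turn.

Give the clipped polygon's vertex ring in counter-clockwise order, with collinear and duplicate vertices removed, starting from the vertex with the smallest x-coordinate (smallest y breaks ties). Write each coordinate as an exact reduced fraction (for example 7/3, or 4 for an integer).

Clipped polygon: [(6,5) (19,5) (18,9) (44/3,14) (6,14)]

1. After x ≥ 6: [(6,15) (6,1/6) (7,0) (20,1) (18,9) (12,18)]
2. After x ≤ 19: [(6,15) (6,1/6) (7,0) (19,12/13) (19,5) (18,9) (12,18)]
3. After y ≥ 5: [(6,15) (6,5) (19,5) (19,5) (18,9) (12,18)]
4. After y ≤ 14: [(6,14) (6,5) (19,5) (19,5) (18,9) (44/3,14)]
5. Canonical ring: [(6,5) (19,5) (18,9) (44/3,14) (6,14)]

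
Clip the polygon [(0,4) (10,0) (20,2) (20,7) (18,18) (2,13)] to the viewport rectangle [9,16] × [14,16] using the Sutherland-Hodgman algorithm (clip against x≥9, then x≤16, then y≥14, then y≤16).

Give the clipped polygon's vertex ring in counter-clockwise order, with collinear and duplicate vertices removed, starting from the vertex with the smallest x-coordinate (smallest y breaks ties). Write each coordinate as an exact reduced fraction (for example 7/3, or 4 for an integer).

Clipped polygon: [(9,14) (16,14) (16,16) (58/5,16) (9,243/16)]

1. After x ≥ 9: [(9,2/5) (10,0) (20,2) (20,7) (18,18) (9,243/16)]
2. After x ≤ 16: [(9,2/5) (10,0) (16,6/5) (16,139/8) (9,243/16)]
3. After y ≥ 14: [(9,14) (16,14) (16,139/8) (9,243/16)]
4. After y ≤ 16: [(9,14) (16,14) (16,16) (58/5,16) (9,243/16)]
5. Canonical ring: [(9,14) (16,14) (16,16) (58/5,16) (9,243/16)]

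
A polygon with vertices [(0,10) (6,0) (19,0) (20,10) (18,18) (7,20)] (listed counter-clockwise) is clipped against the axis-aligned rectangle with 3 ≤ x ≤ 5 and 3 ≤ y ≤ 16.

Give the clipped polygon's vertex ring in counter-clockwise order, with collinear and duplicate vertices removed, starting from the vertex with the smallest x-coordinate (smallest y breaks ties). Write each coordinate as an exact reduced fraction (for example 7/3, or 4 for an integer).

Clipped polygon: [(3,5) (21/5,3) (5,3) (5,16) (21/5,16) (3,100/7)]

1. After x ≥ 3: [(3,100/7) (3,5) (6,0) (19,0) (20,10) (18,18) (7,20)]
2. After x ≤ 5: [(5,120/7) (3,100/7) (3,5) (5,5/3)]
3. After y ≥ 3: [(5,3) (5,120/7) (3,100/7) (3,5) (21/5,3)]
4. After y ≤ 16: [(5,3) (5,16) (21/5,16) (3,100/7) (3,5) (21/5,3)]
5. Canonical ring: [(3,5) (21/5,3) (5,3) (5,16) (21/5,16) (3,100/7)]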